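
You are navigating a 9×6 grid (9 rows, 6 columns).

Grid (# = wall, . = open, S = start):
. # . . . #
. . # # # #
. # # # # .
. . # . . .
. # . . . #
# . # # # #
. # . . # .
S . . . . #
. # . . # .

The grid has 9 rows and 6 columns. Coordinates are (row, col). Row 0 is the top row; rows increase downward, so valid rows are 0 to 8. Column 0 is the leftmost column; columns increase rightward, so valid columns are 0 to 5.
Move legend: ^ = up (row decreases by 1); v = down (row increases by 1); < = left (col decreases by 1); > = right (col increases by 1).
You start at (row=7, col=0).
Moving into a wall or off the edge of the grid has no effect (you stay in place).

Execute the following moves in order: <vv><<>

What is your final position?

Start: (row=7, col=0)
  < (left): blocked, stay at (row=7, col=0)
  v (down): (row=7, col=0) -> (row=8, col=0)
  v (down): blocked, stay at (row=8, col=0)
  > (right): blocked, stay at (row=8, col=0)
  < (left): blocked, stay at (row=8, col=0)
  < (left): blocked, stay at (row=8, col=0)
  > (right): blocked, stay at (row=8, col=0)
Final: (row=8, col=0)

Answer: Final position: (row=8, col=0)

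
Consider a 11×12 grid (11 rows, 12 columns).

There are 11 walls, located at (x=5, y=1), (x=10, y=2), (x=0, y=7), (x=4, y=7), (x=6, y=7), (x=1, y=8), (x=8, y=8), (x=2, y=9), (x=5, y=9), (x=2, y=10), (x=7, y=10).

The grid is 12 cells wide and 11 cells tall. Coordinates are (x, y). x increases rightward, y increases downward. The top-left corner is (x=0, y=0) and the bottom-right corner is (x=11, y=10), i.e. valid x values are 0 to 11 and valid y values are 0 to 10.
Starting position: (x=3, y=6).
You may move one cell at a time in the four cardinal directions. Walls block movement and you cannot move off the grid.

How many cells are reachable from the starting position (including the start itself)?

Answer: Reachable cells: 116

Derivation:
BFS flood-fill from (x=3, y=6):
  Distance 0: (x=3, y=6)
  Distance 1: (x=3, y=5), (x=2, y=6), (x=4, y=6), (x=3, y=7)
  Distance 2: (x=3, y=4), (x=2, y=5), (x=4, y=5), (x=1, y=6), (x=5, y=6), (x=2, y=7), (x=3, y=8)
  Distance 3: (x=3, y=3), (x=2, y=4), (x=4, y=4), (x=1, y=5), (x=5, y=5), (x=0, y=6), (x=6, y=6), (x=1, y=7), (x=5, y=7), (x=2, y=8), (x=4, y=8), (x=3, y=9)
  Distance 4: (x=3, y=2), (x=2, y=3), (x=4, y=3), (x=1, y=4), (x=5, y=4), (x=0, y=5), (x=6, y=5), (x=7, y=6), (x=5, y=8), (x=4, y=9), (x=3, y=10)
  Distance 5: (x=3, y=1), (x=2, y=2), (x=4, y=2), (x=1, y=3), (x=5, y=3), (x=0, y=4), (x=6, y=4), (x=7, y=5), (x=8, y=6), (x=7, y=7), (x=6, y=8), (x=4, y=10)
  Distance 6: (x=3, y=0), (x=2, y=1), (x=4, y=1), (x=1, y=2), (x=5, y=2), (x=0, y=3), (x=6, y=3), (x=7, y=4), (x=8, y=5), (x=9, y=6), (x=8, y=7), (x=7, y=8), (x=6, y=9), (x=5, y=10)
  Distance 7: (x=2, y=0), (x=4, y=0), (x=1, y=1), (x=0, y=2), (x=6, y=2), (x=7, y=3), (x=8, y=4), (x=9, y=5), (x=10, y=6), (x=9, y=7), (x=7, y=9), (x=6, y=10)
  Distance 8: (x=1, y=0), (x=5, y=0), (x=0, y=1), (x=6, y=1), (x=7, y=2), (x=8, y=3), (x=9, y=4), (x=10, y=5), (x=11, y=6), (x=10, y=7), (x=9, y=8), (x=8, y=9)
  Distance 9: (x=0, y=0), (x=6, y=0), (x=7, y=1), (x=8, y=2), (x=9, y=3), (x=10, y=4), (x=11, y=5), (x=11, y=7), (x=10, y=8), (x=9, y=9), (x=8, y=10)
  Distance 10: (x=7, y=0), (x=8, y=1), (x=9, y=2), (x=10, y=3), (x=11, y=4), (x=11, y=8), (x=10, y=9), (x=9, y=10)
  Distance 11: (x=8, y=0), (x=9, y=1), (x=11, y=3), (x=11, y=9), (x=10, y=10)
  Distance 12: (x=9, y=0), (x=10, y=1), (x=11, y=2), (x=11, y=10)
  Distance 13: (x=10, y=0), (x=11, y=1)
  Distance 14: (x=11, y=0)
Total reachable: 116 (grid has 121 open cells total)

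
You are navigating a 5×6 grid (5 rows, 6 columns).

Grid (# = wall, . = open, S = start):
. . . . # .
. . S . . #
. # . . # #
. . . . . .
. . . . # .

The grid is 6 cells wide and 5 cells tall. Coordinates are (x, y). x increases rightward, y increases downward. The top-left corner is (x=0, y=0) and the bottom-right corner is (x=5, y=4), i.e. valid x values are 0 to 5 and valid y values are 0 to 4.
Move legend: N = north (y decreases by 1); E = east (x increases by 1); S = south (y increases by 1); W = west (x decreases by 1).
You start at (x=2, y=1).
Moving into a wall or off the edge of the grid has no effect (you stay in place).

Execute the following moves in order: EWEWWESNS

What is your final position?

Start: (x=2, y=1)
  E (east): (x=2, y=1) -> (x=3, y=1)
  W (west): (x=3, y=1) -> (x=2, y=1)
  E (east): (x=2, y=1) -> (x=3, y=1)
  W (west): (x=3, y=1) -> (x=2, y=1)
  W (west): (x=2, y=1) -> (x=1, y=1)
  E (east): (x=1, y=1) -> (x=2, y=1)
  S (south): (x=2, y=1) -> (x=2, y=2)
  N (north): (x=2, y=2) -> (x=2, y=1)
  S (south): (x=2, y=1) -> (x=2, y=2)
Final: (x=2, y=2)

Answer: Final position: (x=2, y=2)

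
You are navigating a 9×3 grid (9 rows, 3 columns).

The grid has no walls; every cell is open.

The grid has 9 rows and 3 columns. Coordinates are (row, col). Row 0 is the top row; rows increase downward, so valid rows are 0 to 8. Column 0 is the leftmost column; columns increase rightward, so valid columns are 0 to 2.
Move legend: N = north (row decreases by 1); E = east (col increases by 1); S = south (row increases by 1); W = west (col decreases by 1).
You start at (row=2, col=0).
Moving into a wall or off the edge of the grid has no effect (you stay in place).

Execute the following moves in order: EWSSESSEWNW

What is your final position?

Start: (row=2, col=0)
  E (east): (row=2, col=0) -> (row=2, col=1)
  W (west): (row=2, col=1) -> (row=2, col=0)
  S (south): (row=2, col=0) -> (row=3, col=0)
  S (south): (row=3, col=0) -> (row=4, col=0)
  E (east): (row=4, col=0) -> (row=4, col=1)
  S (south): (row=4, col=1) -> (row=5, col=1)
  S (south): (row=5, col=1) -> (row=6, col=1)
  E (east): (row=6, col=1) -> (row=6, col=2)
  W (west): (row=6, col=2) -> (row=6, col=1)
  N (north): (row=6, col=1) -> (row=5, col=1)
  W (west): (row=5, col=1) -> (row=5, col=0)
Final: (row=5, col=0)

Answer: Final position: (row=5, col=0)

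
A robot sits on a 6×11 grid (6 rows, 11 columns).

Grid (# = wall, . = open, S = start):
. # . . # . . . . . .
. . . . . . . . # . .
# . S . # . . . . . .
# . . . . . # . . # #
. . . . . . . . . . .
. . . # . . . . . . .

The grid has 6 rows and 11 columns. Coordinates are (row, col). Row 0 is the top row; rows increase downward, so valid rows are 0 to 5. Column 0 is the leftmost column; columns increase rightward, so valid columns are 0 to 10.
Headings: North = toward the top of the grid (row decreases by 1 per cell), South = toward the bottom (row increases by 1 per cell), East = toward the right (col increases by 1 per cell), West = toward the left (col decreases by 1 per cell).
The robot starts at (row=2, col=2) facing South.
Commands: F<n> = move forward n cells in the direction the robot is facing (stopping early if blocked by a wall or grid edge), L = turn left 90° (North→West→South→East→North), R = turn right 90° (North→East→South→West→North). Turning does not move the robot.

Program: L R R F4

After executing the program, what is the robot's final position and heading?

Start: (row=2, col=2), facing South
  L: turn left, now facing East
  R: turn right, now facing South
  R: turn right, now facing West
  F4: move forward 1/4 (blocked), now at (row=2, col=1)
Final: (row=2, col=1), facing West

Answer: Final position: (row=2, col=1), facing West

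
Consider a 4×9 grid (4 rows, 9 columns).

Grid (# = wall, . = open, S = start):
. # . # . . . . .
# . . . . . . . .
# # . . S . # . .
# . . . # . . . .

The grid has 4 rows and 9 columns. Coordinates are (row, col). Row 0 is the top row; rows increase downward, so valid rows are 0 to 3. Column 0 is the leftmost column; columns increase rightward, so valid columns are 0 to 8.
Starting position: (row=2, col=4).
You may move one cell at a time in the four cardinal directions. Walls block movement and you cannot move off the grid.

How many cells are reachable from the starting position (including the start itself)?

Answer: Reachable cells: 27

Derivation:
BFS flood-fill from (row=2, col=4):
  Distance 0: (row=2, col=4)
  Distance 1: (row=1, col=4), (row=2, col=3), (row=2, col=5)
  Distance 2: (row=0, col=4), (row=1, col=3), (row=1, col=5), (row=2, col=2), (row=3, col=3), (row=3, col=5)
  Distance 3: (row=0, col=5), (row=1, col=2), (row=1, col=6), (row=3, col=2), (row=3, col=6)
  Distance 4: (row=0, col=2), (row=0, col=6), (row=1, col=1), (row=1, col=7), (row=3, col=1), (row=3, col=7)
  Distance 5: (row=0, col=7), (row=1, col=8), (row=2, col=7), (row=3, col=8)
  Distance 6: (row=0, col=8), (row=2, col=8)
Total reachable: 27 (grid has 28 open cells total)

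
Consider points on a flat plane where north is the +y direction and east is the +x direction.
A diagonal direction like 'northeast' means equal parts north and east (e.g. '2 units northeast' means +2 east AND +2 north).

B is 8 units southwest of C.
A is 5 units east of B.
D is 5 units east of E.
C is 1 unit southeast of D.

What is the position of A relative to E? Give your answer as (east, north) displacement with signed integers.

Place E at the origin (east=0, north=0).
  D is 5 units east of E: delta (east=+5, north=+0); D at (east=5, north=0).
  C is 1 unit southeast of D: delta (east=+1, north=-1); C at (east=6, north=-1).
  B is 8 units southwest of C: delta (east=-8, north=-8); B at (east=-2, north=-9).
  A is 5 units east of B: delta (east=+5, north=+0); A at (east=3, north=-9).
Therefore A relative to E: (east=3, north=-9).

Answer: A is at (east=3, north=-9) relative to E.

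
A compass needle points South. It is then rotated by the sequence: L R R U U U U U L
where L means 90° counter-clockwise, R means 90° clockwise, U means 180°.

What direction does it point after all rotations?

Answer: Final heading: North

Derivation:
Start: South
  L (left (90° counter-clockwise)) -> East
  R (right (90° clockwise)) -> South
  R (right (90° clockwise)) -> West
  U (U-turn (180°)) -> East
  U (U-turn (180°)) -> West
  U (U-turn (180°)) -> East
  U (U-turn (180°)) -> West
  U (U-turn (180°)) -> East
  L (left (90° counter-clockwise)) -> North
Final: North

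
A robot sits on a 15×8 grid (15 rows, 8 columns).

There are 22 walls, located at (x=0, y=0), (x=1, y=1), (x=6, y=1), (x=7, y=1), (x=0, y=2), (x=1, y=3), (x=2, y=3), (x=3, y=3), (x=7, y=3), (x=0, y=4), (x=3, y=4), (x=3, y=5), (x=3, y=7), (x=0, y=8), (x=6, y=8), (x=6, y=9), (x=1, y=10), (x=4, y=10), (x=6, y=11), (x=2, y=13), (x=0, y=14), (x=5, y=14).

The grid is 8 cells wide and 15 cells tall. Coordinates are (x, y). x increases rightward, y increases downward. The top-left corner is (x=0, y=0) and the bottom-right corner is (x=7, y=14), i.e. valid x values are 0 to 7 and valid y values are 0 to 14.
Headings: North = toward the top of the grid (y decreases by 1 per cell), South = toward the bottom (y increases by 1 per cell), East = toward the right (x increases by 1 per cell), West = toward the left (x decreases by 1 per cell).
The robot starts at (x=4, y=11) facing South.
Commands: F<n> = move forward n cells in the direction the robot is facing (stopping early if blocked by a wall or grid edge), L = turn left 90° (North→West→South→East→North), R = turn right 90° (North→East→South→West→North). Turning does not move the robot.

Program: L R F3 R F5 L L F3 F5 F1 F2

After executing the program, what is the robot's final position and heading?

Start: (x=4, y=11), facing South
  L: turn left, now facing East
  R: turn right, now facing South
  F3: move forward 3, now at (x=4, y=14)
  R: turn right, now facing West
  F5: move forward 3/5 (blocked), now at (x=1, y=14)
  L: turn left, now facing South
  L: turn left, now facing East
  F3: move forward 3, now at (x=4, y=14)
  F5: move forward 0/5 (blocked), now at (x=4, y=14)
  F1: move forward 0/1 (blocked), now at (x=4, y=14)
  F2: move forward 0/2 (blocked), now at (x=4, y=14)
Final: (x=4, y=14), facing East

Answer: Final position: (x=4, y=14), facing East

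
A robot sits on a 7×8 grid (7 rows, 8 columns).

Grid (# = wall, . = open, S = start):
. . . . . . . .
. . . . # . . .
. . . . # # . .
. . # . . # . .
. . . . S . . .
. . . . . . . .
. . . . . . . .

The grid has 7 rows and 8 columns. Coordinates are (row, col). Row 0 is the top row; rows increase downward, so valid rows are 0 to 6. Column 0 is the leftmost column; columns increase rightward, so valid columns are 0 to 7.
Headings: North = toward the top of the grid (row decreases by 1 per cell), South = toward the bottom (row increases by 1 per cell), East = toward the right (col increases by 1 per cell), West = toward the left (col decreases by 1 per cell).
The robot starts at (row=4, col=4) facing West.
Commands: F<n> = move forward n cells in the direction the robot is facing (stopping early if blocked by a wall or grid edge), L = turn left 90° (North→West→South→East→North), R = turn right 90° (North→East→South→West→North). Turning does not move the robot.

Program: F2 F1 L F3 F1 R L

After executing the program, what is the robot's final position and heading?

Answer: Final position: (row=6, col=1), facing South

Derivation:
Start: (row=4, col=4), facing West
  F2: move forward 2, now at (row=4, col=2)
  F1: move forward 1, now at (row=4, col=1)
  L: turn left, now facing South
  F3: move forward 2/3 (blocked), now at (row=6, col=1)
  F1: move forward 0/1 (blocked), now at (row=6, col=1)
  R: turn right, now facing West
  L: turn left, now facing South
Final: (row=6, col=1), facing South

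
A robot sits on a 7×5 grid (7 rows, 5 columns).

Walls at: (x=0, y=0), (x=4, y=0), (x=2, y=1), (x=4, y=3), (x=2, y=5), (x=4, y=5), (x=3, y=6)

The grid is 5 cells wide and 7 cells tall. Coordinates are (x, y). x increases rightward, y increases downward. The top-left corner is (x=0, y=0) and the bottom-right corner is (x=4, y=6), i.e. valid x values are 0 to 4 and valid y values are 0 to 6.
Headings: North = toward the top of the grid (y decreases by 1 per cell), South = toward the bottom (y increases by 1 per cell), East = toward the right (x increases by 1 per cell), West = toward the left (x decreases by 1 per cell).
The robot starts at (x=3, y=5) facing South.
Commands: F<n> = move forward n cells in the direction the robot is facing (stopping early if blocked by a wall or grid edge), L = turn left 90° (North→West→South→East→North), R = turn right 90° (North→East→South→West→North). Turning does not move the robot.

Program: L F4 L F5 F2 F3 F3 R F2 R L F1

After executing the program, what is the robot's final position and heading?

Answer: Final position: (x=3, y=0), facing East

Derivation:
Start: (x=3, y=5), facing South
  L: turn left, now facing East
  F4: move forward 0/4 (blocked), now at (x=3, y=5)
  L: turn left, now facing North
  F5: move forward 5, now at (x=3, y=0)
  F2: move forward 0/2 (blocked), now at (x=3, y=0)
  F3: move forward 0/3 (blocked), now at (x=3, y=0)
  F3: move forward 0/3 (blocked), now at (x=3, y=0)
  R: turn right, now facing East
  F2: move forward 0/2 (blocked), now at (x=3, y=0)
  R: turn right, now facing South
  L: turn left, now facing East
  F1: move forward 0/1 (blocked), now at (x=3, y=0)
Final: (x=3, y=0), facing East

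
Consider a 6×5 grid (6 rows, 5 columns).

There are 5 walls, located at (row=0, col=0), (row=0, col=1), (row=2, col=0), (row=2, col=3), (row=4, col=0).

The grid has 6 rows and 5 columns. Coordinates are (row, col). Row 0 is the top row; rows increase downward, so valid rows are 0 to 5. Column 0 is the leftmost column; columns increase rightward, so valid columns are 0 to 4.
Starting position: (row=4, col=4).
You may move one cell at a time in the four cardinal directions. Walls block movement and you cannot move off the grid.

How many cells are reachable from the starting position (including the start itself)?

BFS flood-fill from (row=4, col=4):
  Distance 0: (row=4, col=4)
  Distance 1: (row=3, col=4), (row=4, col=3), (row=5, col=4)
  Distance 2: (row=2, col=4), (row=3, col=3), (row=4, col=2), (row=5, col=3)
  Distance 3: (row=1, col=4), (row=3, col=2), (row=4, col=1), (row=5, col=2)
  Distance 4: (row=0, col=4), (row=1, col=3), (row=2, col=2), (row=3, col=1), (row=5, col=1)
  Distance 5: (row=0, col=3), (row=1, col=2), (row=2, col=1), (row=3, col=0), (row=5, col=0)
  Distance 6: (row=0, col=2), (row=1, col=1)
  Distance 7: (row=1, col=0)
Total reachable: 25 (grid has 25 open cells total)

Answer: Reachable cells: 25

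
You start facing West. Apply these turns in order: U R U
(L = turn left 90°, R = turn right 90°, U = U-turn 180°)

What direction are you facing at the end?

Start: West
  U (U-turn (180°)) -> East
  R (right (90° clockwise)) -> South
  U (U-turn (180°)) -> North
Final: North

Answer: Final heading: North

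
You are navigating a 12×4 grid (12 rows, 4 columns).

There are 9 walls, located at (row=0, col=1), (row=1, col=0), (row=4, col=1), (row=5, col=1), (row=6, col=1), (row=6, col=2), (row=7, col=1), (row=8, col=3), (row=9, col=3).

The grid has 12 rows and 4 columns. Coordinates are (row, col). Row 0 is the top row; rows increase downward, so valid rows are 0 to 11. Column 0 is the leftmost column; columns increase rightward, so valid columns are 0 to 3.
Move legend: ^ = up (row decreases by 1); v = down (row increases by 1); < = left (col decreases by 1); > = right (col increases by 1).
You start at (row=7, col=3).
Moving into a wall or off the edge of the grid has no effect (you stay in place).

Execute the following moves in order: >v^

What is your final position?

Answer: Final position: (row=6, col=3)

Derivation:
Start: (row=7, col=3)
  > (right): blocked, stay at (row=7, col=3)
  v (down): blocked, stay at (row=7, col=3)
  ^ (up): (row=7, col=3) -> (row=6, col=3)
Final: (row=6, col=3)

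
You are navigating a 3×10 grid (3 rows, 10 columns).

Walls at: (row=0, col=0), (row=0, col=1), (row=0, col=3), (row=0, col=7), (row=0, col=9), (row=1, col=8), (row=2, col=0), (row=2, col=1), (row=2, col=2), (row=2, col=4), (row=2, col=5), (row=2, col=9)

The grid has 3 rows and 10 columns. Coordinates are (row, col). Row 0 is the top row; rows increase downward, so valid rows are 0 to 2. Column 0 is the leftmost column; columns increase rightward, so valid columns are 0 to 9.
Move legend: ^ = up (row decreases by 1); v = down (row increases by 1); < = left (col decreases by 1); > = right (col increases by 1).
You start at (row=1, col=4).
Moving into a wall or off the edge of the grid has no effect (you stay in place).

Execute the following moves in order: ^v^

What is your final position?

Start: (row=1, col=4)
  ^ (up): (row=1, col=4) -> (row=0, col=4)
  v (down): (row=0, col=4) -> (row=1, col=4)
  ^ (up): (row=1, col=4) -> (row=0, col=4)
Final: (row=0, col=4)

Answer: Final position: (row=0, col=4)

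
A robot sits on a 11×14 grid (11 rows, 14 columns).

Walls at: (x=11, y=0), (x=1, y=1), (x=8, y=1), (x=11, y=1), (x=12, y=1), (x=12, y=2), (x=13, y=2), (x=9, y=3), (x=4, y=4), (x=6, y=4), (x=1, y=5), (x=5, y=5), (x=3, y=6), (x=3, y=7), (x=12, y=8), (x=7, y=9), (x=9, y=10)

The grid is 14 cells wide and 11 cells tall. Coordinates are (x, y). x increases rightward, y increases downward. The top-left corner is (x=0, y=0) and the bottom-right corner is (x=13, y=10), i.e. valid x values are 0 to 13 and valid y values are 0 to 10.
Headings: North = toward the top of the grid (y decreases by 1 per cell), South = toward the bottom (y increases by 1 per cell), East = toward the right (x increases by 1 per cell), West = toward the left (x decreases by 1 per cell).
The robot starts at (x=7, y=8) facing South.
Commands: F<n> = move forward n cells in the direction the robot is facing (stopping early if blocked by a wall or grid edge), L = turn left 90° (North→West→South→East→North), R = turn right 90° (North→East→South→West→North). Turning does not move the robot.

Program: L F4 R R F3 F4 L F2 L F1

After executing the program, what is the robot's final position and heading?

Answer: Final position: (x=5, y=10), facing East

Derivation:
Start: (x=7, y=8), facing South
  L: turn left, now facing East
  F4: move forward 4, now at (x=11, y=8)
  R: turn right, now facing South
  R: turn right, now facing West
  F3: move forward 3, now at (x=8, y=8)
  F4: move forward 4, now at (x=4, y=8)
  L: turn left, now facing South
  F2: move forward 2, now at (x=4, y=10)
  L: turn left, now facing East
  F1: move forward 1, now at (x=5, y=10)
Final: (x=5, y=10), facing East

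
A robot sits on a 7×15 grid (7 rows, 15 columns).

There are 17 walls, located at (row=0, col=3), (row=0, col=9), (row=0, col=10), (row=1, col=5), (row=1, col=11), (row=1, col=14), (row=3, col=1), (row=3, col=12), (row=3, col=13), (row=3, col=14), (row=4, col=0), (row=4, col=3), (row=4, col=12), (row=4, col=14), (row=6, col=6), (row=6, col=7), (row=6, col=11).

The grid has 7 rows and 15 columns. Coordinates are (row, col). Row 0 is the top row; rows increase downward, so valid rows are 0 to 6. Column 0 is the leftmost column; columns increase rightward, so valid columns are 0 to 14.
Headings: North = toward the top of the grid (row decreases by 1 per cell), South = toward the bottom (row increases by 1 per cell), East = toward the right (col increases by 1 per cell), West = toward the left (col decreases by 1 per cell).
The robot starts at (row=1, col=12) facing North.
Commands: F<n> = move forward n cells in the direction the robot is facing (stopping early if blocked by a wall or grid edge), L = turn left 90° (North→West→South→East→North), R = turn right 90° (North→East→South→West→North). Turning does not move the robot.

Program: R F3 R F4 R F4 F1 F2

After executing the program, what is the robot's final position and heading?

Answer: Final position: (row=2, col=6), facing West

Derivation:
Start: (row=1, col=12), facing North
  R: turn right, now facing East
  F3: move forward 1/3 (blocked), now at (row=1, col=13)
  R: turn right, now facing South
  F4: move forward 1/4 (blocked), now at (row=2, col=13)
  R: turn right, now facing West
  F4: move forward 4, now at (row=2, col=9)
  F1: move forward 1, now at (row=2, col=8)
  F2: move forward 2, now at (row=2, col=6)
Final: (row=2, col=6), facing West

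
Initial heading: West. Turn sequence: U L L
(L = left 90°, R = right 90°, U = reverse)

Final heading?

Start: West
  U (U-turn (180°)) -> East
  L (left (90° counter-clockwise)) -> North
  L (left (90° counter-clockwise)) -> West
Final: West

Answer: Final heading: West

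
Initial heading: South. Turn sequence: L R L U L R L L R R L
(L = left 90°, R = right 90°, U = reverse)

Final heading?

Start: South
  L (left (90° counter-clockwise)) -> East
  R (right (90° clockwise)) -> South
  L (left (90° counter-clockwise)) -> East
  U (U-turn (180°)) -> West
  L (left (90° counter-clockwise)) -> South
  R (right (90° clockwise)) -> West
  L (left (90° counter-clockwise)) -> South
  L (left (90° counter-clockwise)) -> East
  R (right (90° clockwise)) -> South
  R (right (90° clockwise)) -> West
  L (left (90° counter-clockwise)) -> South
Final: South

Answer: Final heading: South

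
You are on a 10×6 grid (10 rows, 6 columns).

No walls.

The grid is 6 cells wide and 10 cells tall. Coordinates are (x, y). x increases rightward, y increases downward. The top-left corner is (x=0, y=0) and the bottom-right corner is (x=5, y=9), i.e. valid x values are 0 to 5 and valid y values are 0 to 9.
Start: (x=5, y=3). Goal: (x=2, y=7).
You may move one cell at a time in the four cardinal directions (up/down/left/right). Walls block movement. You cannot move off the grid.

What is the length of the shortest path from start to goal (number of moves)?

Answer: Shortest path length: 7

Derivation:
BFS from (x=5, y=3) until reaching (x=2, y=7):
  Distance 0: (x=5, y=3)
  Distance 1: (x=5, y=2), (x=4, y=3), (x=5, y=4)
  Distance 2: (x=5, y=1), (x=4, y=2), (x=3, y=3), (x=4, y=4), (x=5, y=5)
  Distance 3: (x=5, y=0), (x=4, y=1), (x=3, y=2), (x=2, y=3), (x=3, y=4), (x=4, y=5), (x=5, y=6)
  Distance 4: (x=4, y=0), (x=3, y=1), (x=2, y=2), (x=1, y=3), (x=2, y=4), (x=3, y=5), (x=4, y=6), (x=5, y=7)
  Distance 5: (x=3, y=0), (x=2, y=1), (x=1, y=2), (x=0, y=3), (x=1, y=4), (x=2, y=5), (x=3, y=6), (x=4, y=7), (x=5, y=8)
  Distance 6: (x=2, y=0), (x=1, y=1), (x=0, y=2), (x=0, y=4), (x=1, y=5), (x=2, y=6), (x=3, y=7), (x=4, y=8), (x=5, y=9)
  Distance 7: (x=1, y=0), (x=0, y=1), (x=0, y=5), (x=1, y=6), (x=2, y=7), (x=3, y=8), (x=4, y=9)  <- goal reached here
One shortest path (7 moves): (x=5, y=3) -> (x=4, y=3) -> (x=3, y=3) -> (x=2, y=3) -> (x=2, y=4) -> (x=2, y=5) -> (x=2, y=6) -> (x=2, y=7)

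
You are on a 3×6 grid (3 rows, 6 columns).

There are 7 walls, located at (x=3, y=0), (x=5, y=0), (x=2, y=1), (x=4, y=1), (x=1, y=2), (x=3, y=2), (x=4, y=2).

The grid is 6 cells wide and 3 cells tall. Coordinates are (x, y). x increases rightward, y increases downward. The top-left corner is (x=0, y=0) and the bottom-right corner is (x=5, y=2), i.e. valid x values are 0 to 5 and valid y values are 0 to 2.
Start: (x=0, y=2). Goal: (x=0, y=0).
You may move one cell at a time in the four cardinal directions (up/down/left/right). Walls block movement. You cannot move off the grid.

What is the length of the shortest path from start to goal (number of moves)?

BFS from (x=0, y=2) until reaching (x=0, y=0):
  Distance 0: (x=0, y=2)
  Distance 1: (x=0, y=1)
  Distance 2: (x=0, y=0), (x=1, y=1)  <- goal reached here
One shortest path (2 moves): (x=0, y=2) -> (x=0, y=1) -> (x=0, y=0)

Answer: Shortest path length: 2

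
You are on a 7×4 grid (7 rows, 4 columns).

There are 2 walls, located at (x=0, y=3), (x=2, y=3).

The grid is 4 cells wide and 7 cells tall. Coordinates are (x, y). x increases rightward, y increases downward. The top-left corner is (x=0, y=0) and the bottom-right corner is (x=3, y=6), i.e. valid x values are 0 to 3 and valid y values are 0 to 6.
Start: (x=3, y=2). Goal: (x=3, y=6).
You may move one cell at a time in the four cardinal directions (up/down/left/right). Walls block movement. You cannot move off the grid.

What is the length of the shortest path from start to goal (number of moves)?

Answer: Shortest path length: 4

Derivation:
BFS from (x=3, y=2) until reaching (x=3, y=6):
  Distance 0: (x=3, y=2)
  Distance 1: (x=3, y=1), (x=2, y=2), (x=3, y=3)
  Distance 2: (x=3, y=0), (x=2, y=1), (x=1, y=2), (x=3, y=4)
  Distance 3: (x=2, y=0), (x=1, y=1), (x=0, y=2), (x=1, y=3), (x=2, y=4), (x=3, y=5)
  Distance 4: (x=1, y=0), (x=0, y=1), (x=1, y=4), (x=2, y=5), (x=3, y=6)  <- goal reached here
One shortest path (4 moves): (x=3, y=2) -> (x=3, y=3) -> (x=3, y=4) -> (x=3, y=5) -> (x=3, y=6)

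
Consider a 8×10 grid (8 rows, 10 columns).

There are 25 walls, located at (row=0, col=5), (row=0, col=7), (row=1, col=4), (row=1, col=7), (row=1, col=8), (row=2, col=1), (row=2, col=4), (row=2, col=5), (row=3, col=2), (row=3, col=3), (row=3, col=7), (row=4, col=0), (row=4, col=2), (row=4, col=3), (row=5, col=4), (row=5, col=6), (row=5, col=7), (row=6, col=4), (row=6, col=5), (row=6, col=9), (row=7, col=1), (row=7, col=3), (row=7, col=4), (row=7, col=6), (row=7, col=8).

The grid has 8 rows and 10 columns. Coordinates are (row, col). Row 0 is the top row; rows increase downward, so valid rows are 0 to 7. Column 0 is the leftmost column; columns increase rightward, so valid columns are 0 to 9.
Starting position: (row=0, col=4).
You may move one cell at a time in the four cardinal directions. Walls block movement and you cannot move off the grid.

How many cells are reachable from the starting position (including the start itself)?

Answer: Reachable cells: 25

Derivation:
BFS flood-fill from (row=0, col=4):
  Distance 0: (row=0, col=4)
  Distance 1: (row=0, col=3)
  Distance 2: (row=0, col=2), (row=1, col=3)
  Distance 3: (row=0, col=1), (row=1, col=2), (row=2, col=3)
  Distance 4: (row=0, col=0), (row=1, col=1), (row=2, col=2)
  Distance 5: (row=1, col=0)
  Distance 6: (row=2, col=0)
  Distance 7: (row=3, col=0)
  Distance 8: (row=3, col=1)
  Distance 9: (row=4, col=1)
  Distance 10: (row=5, col=1)
  Distance 11: (row=5, col=0), (row=5, col=2), (row=6, col=1)
  Distance 12: (row=5, col=3), (row=6, col=0), (row=6, col=2)
  Distance 13: (row=6, col=3), (row=7, col=0), (row=7, col=2)
Total reachable: 25 (grid has 55 open cells total)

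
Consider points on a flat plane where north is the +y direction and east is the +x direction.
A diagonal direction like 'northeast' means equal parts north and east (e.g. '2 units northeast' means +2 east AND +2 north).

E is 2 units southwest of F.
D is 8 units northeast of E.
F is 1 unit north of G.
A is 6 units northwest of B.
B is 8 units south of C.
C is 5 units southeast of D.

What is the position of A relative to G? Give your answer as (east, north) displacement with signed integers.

Answer: A is at (east=5, north=0) relative to G.

Derivation:
Place G at the origin (east=0, north=0).
  F is 1 unit north of G: delta (east=+0, north=+1); F at (east=0, north=1).
  E is 2 units southwest of F: delta (east=-2, north=-2); E at (east=-2, north=-1).
  D is 8 units northeast of E: delta (east=+8, north=+8); D at (east=6, north=7).
  C is 5 units southeast of D: delta (east=+5, north=-5); C at (east=11, north=2).
  B is 8 units south of C: delta (east=+0, north=-8); B at (east=11, north=-6).
  A is 6 units northwest of B: delta (east=-6, north=+6); A at (east=5, north=0).
Therefore A relative to G: (east=5, north=0).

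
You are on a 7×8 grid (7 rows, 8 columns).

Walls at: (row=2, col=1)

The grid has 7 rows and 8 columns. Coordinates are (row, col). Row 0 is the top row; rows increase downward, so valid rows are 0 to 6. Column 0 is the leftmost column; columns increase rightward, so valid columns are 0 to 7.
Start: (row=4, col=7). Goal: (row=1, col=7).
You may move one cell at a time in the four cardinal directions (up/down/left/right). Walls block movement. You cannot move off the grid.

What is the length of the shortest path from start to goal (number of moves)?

Answer: Shortest path length: 3

Derivation:
BFS from (row=4, col=7) until reaching (row=1, col=7):
  Distance 0: (row=4, col=7)
  Distance 1: (row=3, col=7), (row=4, col=6), (row=5, col=7)
  Distance 2: (row=2, col=7), (row=3, col=6), (row=4, col=5), (row=5, col=6), (row=6, col=7)
  Distance 3: (row=1, col=7), (row=2, col=6), (row=3, col=5), (row=4, col=4), (row=5, col=5), (row=6, col=6)  <- goal reached here
One shortest path (3 moves): (row=4, col=7) -> (row=3, col=7) -> (row=2, col=7) -> (row=1, col=7)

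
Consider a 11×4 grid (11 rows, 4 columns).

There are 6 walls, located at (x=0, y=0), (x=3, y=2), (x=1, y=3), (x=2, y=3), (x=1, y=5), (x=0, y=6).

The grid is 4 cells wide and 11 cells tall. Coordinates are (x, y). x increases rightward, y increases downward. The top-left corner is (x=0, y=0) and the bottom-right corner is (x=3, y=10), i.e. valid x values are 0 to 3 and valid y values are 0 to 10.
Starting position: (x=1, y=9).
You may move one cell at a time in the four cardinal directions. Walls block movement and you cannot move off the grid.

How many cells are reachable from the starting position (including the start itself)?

BFS flood-fill from (x=1, y=9):
  Distance 0: (x=1, y=9)
  Distance 1: (x=1, y=8), (x=0, y=9), (x=2, y=9), (x=1, y=10)
  Distance 2: (x=1, y=7), (x=0, y=8), (x=2, y=8), (x=3, y=9), (x=0, y=10), (x=2, y=10)
  Distance 3: (x=1, y=6), (x=0, y=7), (x=2, y=7), (x=3, y=8), (x=3, y=10)
  Distance 4: (x=2, y=6), (x=3, y=7)
  Distance 5: (x=2, y=5), (x=3, y=6)
  Distance 6: (x=2, y=4), (x=3, y=5)
  Distance 7: (x=1, y=4), (x=3, y=4)
  Distance 8: (x=3, y=3), (x=0, y=4)
  Distance 9: (x=0, y=3), (x=0, y=5)
  Distance 10: (x=0, y=2)
  Distance 11: (x=0, y=1), (x=1, y=2)
  Distance 12: (x=1, y=1), (x=2, y=2)
  Distance 13: (x=1, y=0), (x=2, y=1)
  Distance 14: (x=2, y=0), (x=3, y=1)
  Distance 15: (x=3, y=0)
Total reachable: 38 (grid has 38 open cells total)

Answer: Reachable cells: 38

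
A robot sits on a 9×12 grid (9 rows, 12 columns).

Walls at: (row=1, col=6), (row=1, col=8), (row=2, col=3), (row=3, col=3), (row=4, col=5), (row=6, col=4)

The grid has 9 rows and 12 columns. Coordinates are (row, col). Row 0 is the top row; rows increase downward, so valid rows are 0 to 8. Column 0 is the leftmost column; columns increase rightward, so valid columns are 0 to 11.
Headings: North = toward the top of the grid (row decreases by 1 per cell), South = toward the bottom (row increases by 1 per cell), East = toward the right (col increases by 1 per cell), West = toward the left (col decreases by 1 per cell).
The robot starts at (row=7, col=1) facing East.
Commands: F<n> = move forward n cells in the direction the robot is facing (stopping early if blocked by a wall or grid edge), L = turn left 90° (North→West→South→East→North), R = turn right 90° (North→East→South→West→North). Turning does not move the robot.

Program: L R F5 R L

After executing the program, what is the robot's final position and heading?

Start: (row=7, col=1), facing East
  L: turn left, now facing North
  R: turn right, now facing East
  F5: move forward 5, now at (row=7, col=6)
  R: turn right, now facing South
  L: turn left, now facing East
Final: (row=7, col=6), facing East

Answer: Final position: (row=7, col=6), facing East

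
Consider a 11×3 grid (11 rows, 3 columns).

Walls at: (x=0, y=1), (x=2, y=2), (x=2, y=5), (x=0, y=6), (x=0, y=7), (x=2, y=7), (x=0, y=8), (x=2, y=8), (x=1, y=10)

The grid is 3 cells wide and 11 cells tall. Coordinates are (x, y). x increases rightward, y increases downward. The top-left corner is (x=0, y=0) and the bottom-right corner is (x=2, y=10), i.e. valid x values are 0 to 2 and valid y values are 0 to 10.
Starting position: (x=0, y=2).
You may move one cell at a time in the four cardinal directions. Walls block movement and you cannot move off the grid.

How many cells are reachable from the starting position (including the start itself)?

BFS flood-fill from (x=0, y=2):
  Distance 0: (x=0, y=2)
  Distance 1: (x=1, y=2), (x=0, y=3)
  Distance 2: (x=1, y=1), (x=1, y=3), (x=0, y=4)
  Distance 3: (x=1, y=0), (x=2, y=1), (x=2, y=3), (x=1, y=4), (x=0, y=5)
  Distance 4: (x=0, y=0), (x=2, y=0), (x=2, y=4), (x=1, y=5)
  Distance 5: (x=1, y=6)
  Distance 6: (x=2, y=6), (x=1, y=7)
  Distance 7: (x=1, y=8)
  Distance 8: (x=1, y=9)
  Distance 9: (x=0, y=9), (x=2, y=9)
  Distance 10: (x=0, y=10), (x=2, y=10)
Total reachable: 24 (grid has 24 open cells total)

Answer: Reachable cells: 24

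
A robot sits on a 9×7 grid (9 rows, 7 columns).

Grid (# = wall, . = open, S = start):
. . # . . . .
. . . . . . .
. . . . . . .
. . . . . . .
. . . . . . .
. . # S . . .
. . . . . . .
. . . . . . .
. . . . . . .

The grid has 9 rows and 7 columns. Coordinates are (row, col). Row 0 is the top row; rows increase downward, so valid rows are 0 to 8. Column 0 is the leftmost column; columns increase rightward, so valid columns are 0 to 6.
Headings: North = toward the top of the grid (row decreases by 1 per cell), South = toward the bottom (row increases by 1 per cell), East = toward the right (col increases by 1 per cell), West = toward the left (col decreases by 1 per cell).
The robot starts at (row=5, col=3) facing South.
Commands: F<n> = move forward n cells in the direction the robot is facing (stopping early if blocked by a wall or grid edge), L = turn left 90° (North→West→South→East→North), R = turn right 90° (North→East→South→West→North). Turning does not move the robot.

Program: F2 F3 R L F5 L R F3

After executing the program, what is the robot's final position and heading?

Answer: Final position: (row=8, col=3), facing South

Derivation:
Start: (row=5, col=3), facing South
  F2: move forward 2, now at (row=7, col=3)
  F3: move forward 1/3 (blocked), now at (row=8, col=3)
  R: turn right, now facing West
  L: turn left, now facing South
  F5: move forward 0/5 (blocked), now at (row=8, col=3)
  L: turn left, now facing East
  R: turn right, now facing South
  F3: move forward 0/3 (blocked), now at (row=8, col=3)
Final: (row=8, col=3), facing South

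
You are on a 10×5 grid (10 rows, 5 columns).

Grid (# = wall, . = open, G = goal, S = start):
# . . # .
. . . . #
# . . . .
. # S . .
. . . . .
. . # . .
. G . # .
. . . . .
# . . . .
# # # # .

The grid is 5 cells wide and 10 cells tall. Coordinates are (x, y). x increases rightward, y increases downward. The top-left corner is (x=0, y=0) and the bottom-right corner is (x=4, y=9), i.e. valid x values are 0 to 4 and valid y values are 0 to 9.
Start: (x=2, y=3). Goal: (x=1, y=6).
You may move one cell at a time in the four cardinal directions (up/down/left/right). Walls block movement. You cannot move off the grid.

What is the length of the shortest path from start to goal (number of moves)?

BFS from (x=2, y=3) until reaching (x=1, y=6):
  Distance 0: (x=2, y=3)
  Distance 1: (x=2, y=2), (x=3, y=3), (x=2, y=4)
  Distance 2: (x=2, y=1), (x=1, y=2), (x=3, y=2), (x=4, y=3), (x=1, y=4), (x=3, y=4)
  Distance 3: (x=2, y=0), (x=1, y=1), (x=3, y=1), (x=4, y=2), (x=0, y=4), (x=4, y=4), (x=1, y=5), (x=3, y=5)
  Distance 4: (x=1, y=0), (x=0, y=1), (x=0, y=3), (x=0, y=5), (x=4, y=5), (x=1, y=6)  <- goal reached here
One shortest path (4 moves): (x=2, y=3) -> (x=2, y=4) -> (x=1, y=4) -> (x=1, y=5) -> (x=1, y=6)

Answer: Shortest path length: 4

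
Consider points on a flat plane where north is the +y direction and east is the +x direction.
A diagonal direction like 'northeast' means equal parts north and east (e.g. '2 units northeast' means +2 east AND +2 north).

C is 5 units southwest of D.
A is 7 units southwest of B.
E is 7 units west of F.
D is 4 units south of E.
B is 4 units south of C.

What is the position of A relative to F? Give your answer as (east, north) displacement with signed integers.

Place F at the origin (east=0, north=0).
  E is 7 units west of F: delta (east=-7, north=+0); E at (east=-7, north=0).
  D is 4 units south of E: delta (east=+0, north=-4); D at (east=-7, north=-4).
  C is 5 units southwest of D: delta (east=-5, north=-5); C at (east=-12, north=-9).
  B is 4 units south of C: delta (east=+0, north=-4); B at (east=-12, north=-13).
  A is 7 units southwest of B: delta (east=-7, north=-7); A at (east=-19, north=-20).
Therefore A relative to F: (east=-19, north=-20).

Answer: A is at (east=-19, north=-20) relative to F.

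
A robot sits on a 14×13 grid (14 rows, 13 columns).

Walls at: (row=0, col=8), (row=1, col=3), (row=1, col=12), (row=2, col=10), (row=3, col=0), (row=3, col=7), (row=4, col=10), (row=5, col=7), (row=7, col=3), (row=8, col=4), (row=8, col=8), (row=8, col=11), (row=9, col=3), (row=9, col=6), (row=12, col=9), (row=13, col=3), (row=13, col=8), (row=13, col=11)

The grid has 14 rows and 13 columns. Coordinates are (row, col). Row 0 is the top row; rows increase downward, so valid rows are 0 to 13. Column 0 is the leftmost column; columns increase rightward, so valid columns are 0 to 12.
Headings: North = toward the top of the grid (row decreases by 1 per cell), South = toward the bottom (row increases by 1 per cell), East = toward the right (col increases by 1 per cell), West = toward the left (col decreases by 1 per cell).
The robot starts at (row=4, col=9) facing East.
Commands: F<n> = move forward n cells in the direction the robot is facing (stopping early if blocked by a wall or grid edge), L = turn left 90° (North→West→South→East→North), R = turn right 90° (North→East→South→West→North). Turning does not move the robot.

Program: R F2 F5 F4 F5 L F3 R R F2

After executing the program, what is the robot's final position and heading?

Answer: Final position: (row=11, col=10), facing West

Derivation:
Start: (row=4, col=9), facing East
  R: turn right, now facing South
  F2: move forward 2, now at (row=6, col=9)
  F5: move forward 5, now at (row=11, col=9)
  F4: move forward 0/4 (blocked), now at (row=11, col=9)
  F5: move forward 0/5 (blocked), now at (row=11, col=9)
  L: turn left, now facing East
  F3: move forward 3, now at (row=11, col=12)
  R: turn right, now facing South
  R: turn right, now facing West
  F2: move forward 2, now at (row=11, col=10)
Final: (row=11, col=10), facing West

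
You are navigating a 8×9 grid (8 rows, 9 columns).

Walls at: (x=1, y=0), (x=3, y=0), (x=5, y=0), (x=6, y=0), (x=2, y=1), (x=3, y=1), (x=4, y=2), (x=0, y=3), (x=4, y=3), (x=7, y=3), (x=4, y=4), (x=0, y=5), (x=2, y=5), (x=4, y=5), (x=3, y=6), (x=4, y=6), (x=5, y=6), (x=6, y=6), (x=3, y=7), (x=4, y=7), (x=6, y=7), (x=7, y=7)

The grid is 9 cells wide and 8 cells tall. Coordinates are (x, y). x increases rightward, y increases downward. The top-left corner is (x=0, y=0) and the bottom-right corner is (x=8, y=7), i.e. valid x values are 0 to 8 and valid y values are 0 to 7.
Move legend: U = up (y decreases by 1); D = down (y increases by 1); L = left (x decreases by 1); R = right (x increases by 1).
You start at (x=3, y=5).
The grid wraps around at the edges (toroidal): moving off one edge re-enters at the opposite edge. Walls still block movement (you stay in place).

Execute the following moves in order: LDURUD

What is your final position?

Start: (x=3, y=5)
  L (left): blocked, stay at (x=3, y=5)
  D (down): blocked, stay at (x=3, y=5)
  U (up): (x=3, y=5) -> (x=3, y=4)
  R (right): blocked, stay at (x=3, y=4)
  U (up): (x=3, y=4) -> (x=3, y=3)
  D (down): (x=3, y=3) -> (x=3, y=4)
Final: (x=3, y=4)

Answer: Final position: (x=3, y=4)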